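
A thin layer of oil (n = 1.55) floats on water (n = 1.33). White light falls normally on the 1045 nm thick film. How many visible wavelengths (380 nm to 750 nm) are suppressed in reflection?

4

Ray reflecting at the top interface goes from n = 1.0 toward n = 1.55: a half-wave phase shift.
Bottom surface (1.55 → 1.33): reflection off a lower-index medium gives no phase shift.
Net: one phase inversion between the two reflected rays.
So the condition for destructive reflection is 2 n t = m λ.
λ = 2 n t / m = 3240 / m nm.
m=4: 810 nm (IR); m=5: 648 nm (visible); m=6: 540 nm (visible); m=7: 463 nm (visible); m=8: 405 nm (visible); m=9: 360 nm (UV).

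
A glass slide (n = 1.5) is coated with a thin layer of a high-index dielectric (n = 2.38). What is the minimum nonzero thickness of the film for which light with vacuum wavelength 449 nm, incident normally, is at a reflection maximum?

47.2 nm

Ray reflecting at the top interface goes from n = 1.0 toward n = 2.38: a half-wave phase shift.
Bottom surface (2.38 → 1.5): reflection off a lower-index medium gives no phase shift.
The two reflections differ by half a wavelength.
So the condition for constructive reflection is 2 n t = (m + ½) λ.
Minimum at m = 0: t = λ / (4 n) = 449 / (4 × 2.38) = 47.2 nm.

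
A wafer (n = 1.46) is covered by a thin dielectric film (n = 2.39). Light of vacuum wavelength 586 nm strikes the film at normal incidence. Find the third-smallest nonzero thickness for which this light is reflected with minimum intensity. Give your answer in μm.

At the upper boundary (n = 1.0 to n = 2.39) the reflected ray undergoes a half-wave phase shift.
At the lower boundary (n = 2.39 to n = 1.46) the reflected ray undergoes no phase shift.
The two reflections differ by half a wavelength.
So the condition for destructive reflection is 2 n t = m λ.
The third-smallest nonzero thickness corresponds to m = 3: t = m λ / (2 n) = 3.00 × 586 / (2 × 2.39) = 368 nm.

0.368 μm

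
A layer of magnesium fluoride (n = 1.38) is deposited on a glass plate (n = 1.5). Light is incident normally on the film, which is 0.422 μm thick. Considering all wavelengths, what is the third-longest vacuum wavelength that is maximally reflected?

Ray reflecting at the top interface goes from n = 1.0 toward n = 1.38: a half-wave phase shift.
Ray reflecting at the bottom interface goes from n = 1.38 toward n = 1.5: a half-wave phase shift.
Zero or two π shifts → no net half-wave offset.
With no net inversion, constructive interference in reflection requires 2 n t = m λ.
λ = 2 n t / m. The third-longest wavelength is m = 3: λ = 2 × 1.38 × 422 / 3.00 = 388 nm.

388 nm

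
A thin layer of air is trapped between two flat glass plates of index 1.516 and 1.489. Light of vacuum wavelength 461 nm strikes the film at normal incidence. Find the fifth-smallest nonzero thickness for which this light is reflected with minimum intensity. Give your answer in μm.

At the upper boundary (n = 1.516 to n = 1.0) the reflected ray undergoes no phase shift.
Bottom surface (1.0 → 1.489): reflection off a higher-index medium gives a half-wave phase shift.
Net: one phase inversion between the two reflected rays.
So the condition for destructive reflection is 2 n t = m λ.
The fifth-smallest nonzero thickness corresponds to m = 5: t = m λ / (2 n) = 5.00 × 461 / (2 × 1.0) = 1153 nm.

1.15 μm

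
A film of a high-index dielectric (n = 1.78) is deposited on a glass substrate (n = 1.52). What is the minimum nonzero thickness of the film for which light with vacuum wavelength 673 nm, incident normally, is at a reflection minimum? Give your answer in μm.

Top surface (1.0 → 1.78): reflection off a higher-index medium gives a half-wave phase shift.
Ray reflecting at the bottom interface goes from n = 1.78 toward n = 1.52: no phase shift.
Net: one phase inversion between the two reflected rays.
So the condition for destructive reflection is 2 n t = m λ.
Minimum nonzero at m = 1: t = λ / (2 n) = 673 / (2 × 1.78) = 189 nm.

0.189 μm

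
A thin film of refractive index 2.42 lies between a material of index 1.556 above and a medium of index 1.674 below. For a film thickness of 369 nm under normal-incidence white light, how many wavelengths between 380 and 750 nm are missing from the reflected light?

Top surface (1.556 → 2.42): reflection off a higher-index medium gives a half-wave phase shift.
Ray reflecting at the bottom interface goes from n = 2.42 toward n = 1.674: no phase shift.
Exactly one π shift → a net half-wave offset.
For weak reflection here: 2 n t = m λ.
λ = 2 n t / m = 1786 / m nm.
m=2: 893 nm (IR); m=3: 595 nm (visible); m=4: 446 nm (visible); m=5: 357 nm (UV).

2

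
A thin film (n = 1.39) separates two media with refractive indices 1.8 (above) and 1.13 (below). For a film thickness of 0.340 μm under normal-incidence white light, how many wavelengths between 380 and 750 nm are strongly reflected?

Ray reflecting at the top interface goes from n = 1.8 toward n = 1.39: no phase shift.
At the lower boundary (n = 1.39 to n = 1.13) the reflected ray undergoes no phase shift.
Zero or two π shifts → no net half-wave offset.
So the condition for constructive reflection is 2 n t = m λ.
λ = 2 n t / m = 945 / m nm.
m=1: 945 nm (IR); m=2: 473 nm (visible); m=3: 315 nm (UV).

1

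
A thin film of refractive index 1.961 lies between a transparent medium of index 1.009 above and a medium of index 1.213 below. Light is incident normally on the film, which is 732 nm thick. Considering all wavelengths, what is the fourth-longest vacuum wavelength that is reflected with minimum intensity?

Ray reflecting at the top interface goes from n = 1.009 toward n = 1.961: a half-wave phase shift.
Bottom surface (1.961 → 1.213): reflection off a lower-index medium gives no phase shift.
The two reflections differ by half a wavelength.
With one net inversion, destructive interference in reflection requires 2 n t = m λ.
λ = 2 n t / m. The fourth-longest wavelength is m = 4: λ = 2 × 1.961 × 732 / 4.00 = 718 nm.

718 nm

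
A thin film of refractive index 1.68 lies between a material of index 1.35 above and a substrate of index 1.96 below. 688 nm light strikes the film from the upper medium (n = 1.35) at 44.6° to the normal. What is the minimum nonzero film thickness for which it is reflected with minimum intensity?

At the upper boundary (n = 1.35 to n = 1.68) the reflected ray undergoes a half-wave phase shift.
At the lower boundary (n = 1.68 to n = 1.96) the reflected ray undergoes a half-wave phase shift.
Net: no relative phase inversion (both shifts match).
With no net inversion, destructive interference in reflection requires 2 n t cos θ_r = (m + ½) λ.
Snell's law: 1.35 sin 44.6° = 1.68 sin θ_r → sin θ_r = 0.564, cos θ_r = 0.826.
Minimum at m = 0: t = λ / (4 n cos θ_r) = 688 / (4 × 1.68 × 0.826) = 124 nm.

124 nm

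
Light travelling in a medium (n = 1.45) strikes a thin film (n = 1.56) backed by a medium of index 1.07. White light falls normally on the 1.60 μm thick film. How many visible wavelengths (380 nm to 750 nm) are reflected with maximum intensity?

At the upper boundary (n = 1.45 to n = 1.56) the reflected ray undergoes a half-wave phase shift.
At the lower boundary (n = 1.56 to n = 1.07) the reflected ray undergoes no phase shift.
Exactly one π shift → a net half-wave offset.
So the condition for constructive reflection is 2 n t = (m + ½) λ.
λ = 2 n t / (m + ½) = 4992 / (m + ½) nm.
m=6: 768 nm (IR); m=7: 666 nm (visible); m=8: 587 nm (visible); m=9: 525 nm (visible); m=10: 475 nm (visible); m=11: 434 nm (visible); m=12: 399 nm (visible); m=13: 370 nm (UV).

6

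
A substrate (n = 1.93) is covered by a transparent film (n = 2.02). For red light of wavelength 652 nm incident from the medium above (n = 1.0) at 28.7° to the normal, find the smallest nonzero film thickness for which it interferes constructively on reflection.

83.1 nm

Ray reflecting at the top interface goes from n = 1.0 toward n = 2.02: a half-wave phase shift.
Bottom surface (2.02 → 1.93): reflection off a lower-index medium gives no phase shift.
The two reflections differ by half a wavelength.
So the condition for constructive reflection is 2 n t cos θ_r = (m + ½) λ.
Snell's law: 1.0 sin 28.7° = 2.02 sin θ_r → sin θ_r = 0.238, cos θ_r = 0.971.
Minimum at m = 0: t = λ / (4 n cos θ_r) = 652 / (4 × 2.02 × 0.971) = 83.1 nm.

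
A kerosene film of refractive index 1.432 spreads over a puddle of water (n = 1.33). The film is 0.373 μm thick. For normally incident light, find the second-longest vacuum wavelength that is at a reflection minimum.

Ray reflecting at the top interface goes from n = 1.0 toward n = 1.432: a half-wave phase shift.
At the lower boundary (n = 1.432 to n = 1.33) the reflected ray undergoes no phase shift.
Exactly one π shift → a net half-wave offset.
So the condition for destructive reflection is 2 n t = m λ.
λ = 2 n t / m. The second-longest wavelength is m = 2: λ = 2 × 1.432 × 373 / 2.00 = 534 nm.

534 nm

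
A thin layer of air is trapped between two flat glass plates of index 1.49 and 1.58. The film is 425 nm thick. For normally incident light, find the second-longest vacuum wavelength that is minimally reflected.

Top surface (1.49 → 1.0): reflection off a lower-index medium gives no phase shift.
Ray reflecting at the bottom interface goes from n = 1.0 toward n = 1.58: a half-wave phase shift.
Net: one phase inversion between the two reflected rays.
For dark reflection here: 2 n t = m λ.
λ = 2 n t / m. The second-longest wavelength is m = 2: λ = 2 × 1.0 × 425 / 2.00 = 425 nm.

425 nm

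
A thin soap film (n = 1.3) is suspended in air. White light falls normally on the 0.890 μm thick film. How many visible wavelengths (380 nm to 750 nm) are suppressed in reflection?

3

Top surface (1.0 → 1.3): reflection off a higher-index medium gives a half-wave phase shift.
Bottom surface (1.3 → 1.0): reflection off a lower-index medium gives no phase shift.
Net: one phase inversion between the two reflected rays.
For weak reflection here: 2 n t = m λ.
λ = 2 n t / m = 2314 / m nm.
m=3: 771 nm (IR); m=4: 579 nm (visible); m=5: 463 nm (visible); m=6: 386 nm (visible); m=7: 331 nm (UV).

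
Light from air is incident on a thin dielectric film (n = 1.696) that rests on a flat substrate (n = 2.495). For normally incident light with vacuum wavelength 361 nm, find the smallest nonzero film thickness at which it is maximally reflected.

106 nm

At the upper boundary (n = 1.0 to n = 1.696) the reflected ray undergoes a half-wave phase shift.
At the lower boundary (n = 1.696 to n = 2.495) the reflected ray undergoes a half-wave phase shift.
Zero or two π shifts → no net half-wave offset.
With no net inversion, constructive interference in reflection requires 2 n t = m λ.
Minimum nonzero at m = 1: t = λ / (2 n) = 361 / (2 × 1.696) = 106 nm.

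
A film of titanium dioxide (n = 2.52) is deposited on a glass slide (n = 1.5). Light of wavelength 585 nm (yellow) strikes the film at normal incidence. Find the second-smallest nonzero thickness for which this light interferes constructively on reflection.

174 nm

Ray reflecting at the top interface goes from n = 1.0 toward n = 2.52: a half-wave phase shift.
Bottom surface (2.52 → 1.5): reflection off a lower-index medium gives no phase shift.
Net: one phase inversion between the two reflected rays.
With one net inversion, constructive interference in reflection requires 2 n t = (m + ½) λ.
The second-smallest nonzero thickness corresponds to m = 1: t = (m + ½) λ / (2 n) = 1.50 × 585 / (2 × 2.52) = 174 nm.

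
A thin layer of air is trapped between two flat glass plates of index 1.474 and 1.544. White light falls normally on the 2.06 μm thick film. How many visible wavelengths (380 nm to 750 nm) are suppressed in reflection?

Ray reflecting at the top interface goes from n = 1.474 toward n = 1.0: no phase shift.
At the lower boundary (n = 1.0 to n = 1.544) the reflected ray undergoes a half-wave phase shift.
Net: one phase inversion between the two reflected rays.
With one net inversion, destructive interference in reflection requires 2 n t = m λ.
λ = 2 n t / m = 4120 / m nm.
m=5: 824 nm (IR); m=6: 687 nm (visible); m=7: 589 nm (visible); m=8: 515 nm (visible); m=9: 458 nm (visible); m=10: 412 nm (visible); m=11: 375 nm (UV).

5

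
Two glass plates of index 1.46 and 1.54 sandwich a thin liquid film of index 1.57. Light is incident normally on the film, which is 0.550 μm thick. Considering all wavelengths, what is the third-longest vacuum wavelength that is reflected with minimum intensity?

Ray reflecting at the top interface goes from n = 1.46 toward n = 1.57: a half-wave phase shift.
Bottom surface (1.57 → 1.54): reflection off a lower-index medium gives no phase shift.
Exactly one π shift → a net half-wave offset.
For dark reflection here: 2 n t = m λ.
λ = 2 n t / m. The third-longest wavelength is m = 3: λ = 2 × 1.57 × 550 / 3.00 = 576 nm.

576 nm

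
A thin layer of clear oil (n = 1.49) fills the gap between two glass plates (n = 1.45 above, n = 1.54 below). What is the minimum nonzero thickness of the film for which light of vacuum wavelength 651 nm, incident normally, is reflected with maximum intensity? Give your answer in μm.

0.218 μm

Ray reflecting at the top interface goes from n = 1.45 toward n = 1.49: a half-wave phase shift.
Bottom surface (1.49 → 1.54): reflection off a higher-index medium gives a half-wave phase shift.
Net: no relative phase inversion (both shifts match).
So the condition for constructive reflection is 2 n t = m λ.
Minimum nonzero at m = 1: t = λ / (2 n) = 651 / (2 × 1.49) = 218 nm.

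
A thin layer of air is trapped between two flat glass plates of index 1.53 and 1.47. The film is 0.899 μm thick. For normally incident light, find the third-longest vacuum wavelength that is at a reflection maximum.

719 nm

At the upper boundary (n = 1.53 to n = 1.0) the reflected ray undergoes no phase shift.
Ray reflecting at the bottom interface goes from n = 1.0 toward n = 1.47: a half-wave phase shift.
Net: one phase inversion between the two reflected rays.
So the condition for constructive reflection is 2 n t = (m + ½) λ.
λ = 2 n t / (m + ½). The third-longest wavelength is m = 2: λ = 2 × 1.0 × 899 / 2.50 = 719 nm.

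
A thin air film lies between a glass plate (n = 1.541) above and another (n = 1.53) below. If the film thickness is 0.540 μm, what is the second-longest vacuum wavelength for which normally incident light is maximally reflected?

720 nm

Top surface (1.541 → 1.0): reflection off a lower-index medium gives no phase shift.
Bottom surface (1.0 → 1.53): reflection off a higher-index medium gives a half-wave phase shift.
Exactly one π shift → a net half-wave offset.
So the condition for constructive reflection is 2 n t = (m + ½) λ.
λ = 2 n t / (m + ½). The second-longest wavelength is m = 1: λ = 2 × 1.0 × 540 / 1.50 = 720 nm.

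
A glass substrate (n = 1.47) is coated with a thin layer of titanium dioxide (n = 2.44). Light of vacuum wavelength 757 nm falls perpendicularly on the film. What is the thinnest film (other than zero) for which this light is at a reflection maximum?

Ray reflecting at the top interface goes from n = 1.0 toward n = 2.44: a half-wave phase shift.
Bottom surface (2.44 → 1.47): reflection off a lower-index medium gives no phase shift.
Exactly one π shift → a net half-wave offset.
So the condition for constructive reflection is 2 n t = (m + ½) λ.
Minimum at m = 0: t = λ / (4 n) = 757 / (4 × 2.44) = 77.6 nm.

77.6 nm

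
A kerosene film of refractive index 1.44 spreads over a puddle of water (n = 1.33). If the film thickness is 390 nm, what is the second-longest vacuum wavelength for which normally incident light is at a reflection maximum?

Top surface (1.0 → 1.44): reflection off a higher-index medium gives a half-wave phase shift.
At the lower boundary (n = 1.44 to n = 1.33) the reflected ray undergoes no phase shift.
Net: one phase inversion between the two reflected rays.
With one net inversion, constructive interference in reflection requires 2 n t = (m + ½) λ.
λ = 2 n t / (m + ½). The second-longest wavelength is m = 1: λ = 2 × 1.44 × 390 / 1.50 = 749 nm.

749 nm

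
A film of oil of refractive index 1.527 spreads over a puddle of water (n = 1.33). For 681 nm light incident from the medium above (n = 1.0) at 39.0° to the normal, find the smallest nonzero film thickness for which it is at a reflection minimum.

245 nm

At the upper boundary (n = 1.0 to n = 1.527) the reflected ray undergoes a half-wave phase shift.
At the lower boundary (n = 1.527 to n = 1.33) the reflected ray undergoes no phase shift.
The two reflections differ by half a wavelength.
With one net inversion, destructive interference in reflection requires 2 n t cos θ_r = m λ.
Snell's law: 1.0 sin 39.0° = 1.527 sin θ_r → sin θ_r = 0.412, cos θ_r = 0.911.
Minimum nonzero at m = 1: t = λ / (2 n cos θ_r) = 681 / (2 × 1.527 × 0.911) = 245 nm.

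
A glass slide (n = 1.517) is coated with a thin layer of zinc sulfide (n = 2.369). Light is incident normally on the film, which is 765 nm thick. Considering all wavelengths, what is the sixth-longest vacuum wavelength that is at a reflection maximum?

Ray reflecting at the top interface goes from n = 1.0 toward n = 2.369: a half-wave phase shift.
At the lower boundary (n = 2.369 to n = 1.517) the reflected ray undergoes no phase shift.
The two reflections differ by half a wavelength.
For bright reflection here: 2 n t = (m + ½) λ.
λ = 2 n t / (m + ½). The sixth-longest wavelength is m = 5: λ = 2 × 2.369 × 765 / 5.50 = 659 nm.

659 nm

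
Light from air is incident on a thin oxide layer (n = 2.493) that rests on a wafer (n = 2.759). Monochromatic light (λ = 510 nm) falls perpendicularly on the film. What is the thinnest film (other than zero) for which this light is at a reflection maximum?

102 nm

Ray reflecting at the top interface goes from n = 1.0 toward n = 2.493: a half-wave phase shift.
Ray reflecting at the bottom interface goes from n = 2.493 toward n = 2.759: a half-wave phase shift.
The two reflections carry the same phase change, so no net offset.
So the condition for constructive reflection is 2 n t = m λ.
Minimum nonzero at m = 1: t = λ / (2 n) = 510 / (2 × 2.493) = 102 nm.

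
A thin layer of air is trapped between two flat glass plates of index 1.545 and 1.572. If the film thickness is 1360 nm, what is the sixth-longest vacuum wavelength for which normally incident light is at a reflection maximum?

At the upper boundary (n = 1.545 to n = 1.0) the reflected ray undergoes no phase shift.
Bottom surface (1.0 → 1.572): reflection off a higher-index medium gives a half-wave phase shift.
The two reflections differ by half a wavelength.
So the condition for constructive reflection is 2 n t = (m + ½) λ.
λ = 2 n t / (m + ½). The sixth-longest wavelength is m = 5: λ = 2 × 1.0 × 1360 / 5.50 = 495 nm.

495 nm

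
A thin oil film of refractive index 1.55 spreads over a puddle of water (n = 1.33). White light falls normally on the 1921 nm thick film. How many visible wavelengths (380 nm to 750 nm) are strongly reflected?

Top surface (1.0 → 1.55): reflection off a higher-index medium gives a half-wave phase shift.
Ray reflecting at the bottom interface goes from n = 1.55 toward n = 1.33: no phase shift.
The two reflections differ by half a wavelength.
With one net inversion, constructive interference in reflection requires 2 n t = (m + ½) λ.
λ = 2 n t / (m + ½) = 5955 / (m + ½) nm.
m=7: 794 nm (IR); m=8: 701 nm (visible); m=9: 627 nm (visible); m=10: 567 nm (visible); m=11: 518 nm (visible); m=12: 476 nm (visible); m=13: 441 nm (visible); m=14: 411 nm (visible); m=15: 384 nm (visible); m=16: 361 nm (UV).

8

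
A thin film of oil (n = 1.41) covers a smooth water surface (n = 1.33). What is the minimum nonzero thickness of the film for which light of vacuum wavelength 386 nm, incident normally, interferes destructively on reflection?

At the upper boundary (n = 1.0 to n = 1.41) the reflected ray undergoes a half-wave phase shift.
Bottom surface (1.41 → 1.33): reflection off a lower-index medium gives no phase shift.
The two reflections differ by half a wavelength.
For dark reflection here: 2 n t = m λ.
Minimum nonzero at m = 1: t = λ / (2 n) = 386 / (2 × 1.41) = 137 nm.

137 nm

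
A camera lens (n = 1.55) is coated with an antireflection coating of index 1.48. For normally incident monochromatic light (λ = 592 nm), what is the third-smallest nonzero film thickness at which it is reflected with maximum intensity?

Top surface (1.0 → 1.48): reflection off a higher-index medium gives a half-wave phase shift.
At the lower boundary (n = 1.48 to n = 1.55) the reflected ray undergoes a half-wave phase shift.
Net: no relative phase inversion (both shifts match).
With no net inversion, constructive interference in reflection requires 2 n t = m λ.
The third-smallest nonzero thickness corresponds to m = 3: t = m λ / (2 n) = 3.00 × 592 / (2 × 1.48) = 600 nm.

600 nm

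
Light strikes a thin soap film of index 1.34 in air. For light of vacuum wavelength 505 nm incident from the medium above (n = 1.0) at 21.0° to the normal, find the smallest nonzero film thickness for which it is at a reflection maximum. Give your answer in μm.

Ray reflecting at the top interface goes from n = 1.0 toward n = 1.34: a half-wave phase shift.
At the lower boundary (n = 1.34 to n = 1.0) the reflected ray undergoes no phase shift.
Net: one phase inversion between the two reflected rays.
With one net inversion, constructive interference in reflection requires 2 n t cos θ_r = (m + ½) λ.
Snell's law: 1.0 sin 21.0° = 1.34 sin θ_r → sin θ_r = 0.267, cos θ_r = 0.964.
Minimum at m = 0: t = λ / (4 n cos θ_r) = 505 / (4 × 1.34 × 0.964) = 97.8 nm.

0.0978 μm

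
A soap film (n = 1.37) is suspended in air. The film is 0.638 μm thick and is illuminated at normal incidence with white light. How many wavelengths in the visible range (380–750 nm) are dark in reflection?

2

At the upper boundary (n = 1.0 to n = 1.37) the reflected ray undergoes a half-wave phase shift.
Bottom surface (1.37 → 1.0): reflection off a lower-index medium gives no phase shift.
Exactly one π shift → a net half-wave offset.
So the condition for destructive reflection is 2 n t = m λ.
λ = 2 n t / m = 1748 / m nm.
m=2: 874 nm (IR); m=3: 583 nm (visible); m=4: 437 nm (visible); m=5: 350 nm (UV).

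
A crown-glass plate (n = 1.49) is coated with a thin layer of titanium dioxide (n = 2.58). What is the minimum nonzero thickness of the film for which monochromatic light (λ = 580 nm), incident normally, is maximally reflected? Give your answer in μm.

0.0562 μm

Ray reflecting at the top interface goes from n = 1.0 toward n = 2.58: a half-wave phase shift.
Ray reflecting at the bottom interface goes from n = 2.58 toward n = 1.49: no phase shift.
The two reflections differ by half a wavelength.
For maximum reflection here: 2 n t = (m + ½) λ.
Minimum at m = 0: t = λ / (4 n) = 580 / (4 × 2.58) = 56.2 nm.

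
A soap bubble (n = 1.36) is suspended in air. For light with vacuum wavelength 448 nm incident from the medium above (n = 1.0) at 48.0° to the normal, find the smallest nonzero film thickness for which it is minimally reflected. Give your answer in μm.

At the upper boundary (n = 1.0 to n = 1.36) the reflected ray undergoes a half-wave phase shift.
Ray reflecting at the bottom interface goes from n = 1.36 toward n = 1.0: no phase shift.
Exactly one π shift → a net half-wave offset.
For minimum reflection here: 2 n t cos θ_r = m λ.
Snell's law: 1.0 sin 48.0° = 1.36 sin θ_r → sin θ_r = 0.546, cos θ_r = 0.838.
Minimum nonzero at m = 1: t = λ / (2 n cos θ_r) = 448 / (2 × 1.36 × 0.838) = 197 nm.

0.197 μm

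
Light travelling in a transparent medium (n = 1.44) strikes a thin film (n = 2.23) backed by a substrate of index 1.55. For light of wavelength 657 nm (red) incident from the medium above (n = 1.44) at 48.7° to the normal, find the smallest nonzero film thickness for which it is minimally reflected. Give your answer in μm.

0.168 μm

Ray reflecting at the top interface goes from n = 1.44 toward n = 2.23: a half-wave phase shift.
Bottom surface (2.23 → 1.55): reflection off a lower-index medium gives no phase shift.
Net: one phase inversion between the two reflected rays.
For minimum reflection here: 2 n t cos θ_r = m λ.
Snell's law: 1.44 sin 48.7° = 2.23 sin θ_r → sin θ_r = 0.485, cos θ_r = 0.874.
Minimum nonzero at m = 1: t = λ / (2 n cos θ_r) = 657 / (2 × 2.23 × 0.874) = 168 nm.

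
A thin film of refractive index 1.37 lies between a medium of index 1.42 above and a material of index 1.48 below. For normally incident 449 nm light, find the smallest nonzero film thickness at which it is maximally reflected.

Ray reflecting at the top interface goes from n = 1.42 toward n = 1.37: no phase shift.
Ray reflecting at the bottom interface goes from n = 1.37 toward n = 1.48: a half-wave phase shift.
Net: one phase inversion between the two reflected rays.
For maximum reflection here: 2 n t = (m + ½) λ.
Minimum at m = 0: t = λ / (4 n) = 449 / (4 × 1.37) = 81.9 nm.

81.9 nm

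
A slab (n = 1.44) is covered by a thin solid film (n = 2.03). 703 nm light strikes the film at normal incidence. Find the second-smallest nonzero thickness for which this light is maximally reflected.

Ray reflecting at the top interface goes from n = 1.0 toward n = 2.03: a half-wave phase shift.
Ray reflecting at the bottom interface goes from n = 2.03 toward n = 1.44: no phase shift.
Exactly one π shift → a net half-wave offset.
So the condition for constructive reflection is 2 n t = (m + ½) λ.
The second-smallest nonzero thickness corresponds to m = 1: t = (m + ½) λ / (2 n) = 1.50 × 703 / (2 × 2.03) = 260 nm.

260 nm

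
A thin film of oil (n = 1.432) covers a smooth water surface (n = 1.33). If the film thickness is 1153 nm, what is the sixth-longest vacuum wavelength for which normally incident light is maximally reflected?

600 nm

At the upper boundary (n = 1.0 to n = 1.432) the reflected ray undergoes a half-wave phase shift.
Bottom surface (1.432 → 1.33): reflection off a lower-index medium gives no phase shift.
Net: one phase inversion between the two reflected rays.
For bright reflection here: 2 n t = (m + ½) λ.
λ = 2 n t / (m + ½). The sixth-longest wavelength is m = 5: λ = 2 × 1.432 × 1153 / 5.50 = 600 nm.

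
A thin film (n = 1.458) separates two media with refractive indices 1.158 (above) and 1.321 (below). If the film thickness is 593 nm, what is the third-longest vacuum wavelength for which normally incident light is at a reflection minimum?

Ray reflecting at the top interface goes from n = 1.158 toward n = 1.458: a half-wave phase shift.
Ray reflecting at the bottom interface goes from n = 1.458 toward n = 1.321: no phase shift.
Net: one phase inversion between the two reflected rays.
So the condition for destructive reflection is 2 n t = m λ.
λ = 2 n t / m. The third-longest wavelength is m = 3: λ = 2 × 1.458 × 593 / 3.00 = 576 nm.

576 nm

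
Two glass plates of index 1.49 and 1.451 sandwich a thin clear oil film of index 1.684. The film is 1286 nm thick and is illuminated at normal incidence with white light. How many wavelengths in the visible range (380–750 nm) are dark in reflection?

6

Top surface (1.49 → 1.684): reflection off a higher-index medium gives a half-wave phase shift.
At the lower boundary (n = 1.684 to n = 1.451) the reflected ray undergoes no phase shift.
Net: one phase inversion between the two reflected rays.
With one net inversion, destructive interference in reflection requires 2 n t = m λ.
λ = 2 n t / m = 4331 / m nm.
m=5: 866 nm (IR); m=6: 722 nm (visible); m=7: 619 nm (visible); m=8: 541 nm (visible); m=9: 481 nm (visible); m=10: 433 nm (visible); m=11: 394 nm (visible); m=12: 361 nm (UV).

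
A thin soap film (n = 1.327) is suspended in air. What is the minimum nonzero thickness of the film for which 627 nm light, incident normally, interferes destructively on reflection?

Ray reflecting at the top interface goes from n = 1.0 toward n = 1.327: a half-wave phase shift.
At the lower boundary (n = 1.327 to n = 1.0) the reflected ray undergoes no phase shift.
The two reflections differ by half a wavelength.
For dark reflection here: 2 n t = m λ.
Minimum nonzero at m = 1: t = λ / (2 n) = 627 / (2 × 1.327) = 236 nm.

236 nm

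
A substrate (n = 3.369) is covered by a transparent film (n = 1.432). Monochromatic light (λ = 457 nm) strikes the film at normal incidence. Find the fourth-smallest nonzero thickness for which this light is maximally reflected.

638 nm

At the upper boundary (n = 1.0 to n = 1.432) the reflected ray undergoes a half-wave phase shift.
Bottom surface (1.432 → 3.369): reflection off a higher-index medium gives a half-wave phase shift.
Zero or two π shifts → no net half-wave offset.
With no net inversion, constructive interference in reflection requires 2 n t = m λ.
The fourth-smallest nonzero thickness corresponds to m = 4: t = m λ / (2 n) = 4.00 × 457 / (2 × 1.432) = 638 nm.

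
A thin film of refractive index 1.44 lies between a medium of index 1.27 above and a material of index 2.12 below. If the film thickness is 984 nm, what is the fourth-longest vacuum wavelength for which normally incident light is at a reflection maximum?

Ray reflecting at the top interface goes from n = 1.27 toward n = 1.44: a half-wave phase shift.
Ray reflecting at the bottom interface goes from n = 1.44 toward n = 2.12: a half-wave phase shift.
The two reflections carry the same phase change, so no net offset.
For strong reflection here: 2 n t = m λ.
λ = 2 n t / m. The fourth-longest wavelength is m = 4: λ = 2 × 1.44 × 984 / 4.00 = 708 nm.

708 nm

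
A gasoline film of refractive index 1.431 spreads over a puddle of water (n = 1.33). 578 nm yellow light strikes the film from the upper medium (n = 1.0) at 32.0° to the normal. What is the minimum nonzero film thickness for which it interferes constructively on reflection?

109 nm

At the upper boundary (n = 1.0 to n = 1.431) the reflected ray undergoes a half-wave phase shift.
Ray reflecting at the bottom interface goes from n = 1.431 toward n = 1.33: no phase shift.
Net: one phase inversion between the two reflected rays.
For bright reflection here: 2 n t cos θ_r = (m + ½) λ.
Snell's law: 1.0 sin 32.0° = 1.431 sin θ_r → sin θ_r = 0.370, cos θ_r = 0.929.
Minimum at m = 0: t = λ / (4 n cos θ_r) = 578 / (4 × 1.431 × 0.929) = 109 nm.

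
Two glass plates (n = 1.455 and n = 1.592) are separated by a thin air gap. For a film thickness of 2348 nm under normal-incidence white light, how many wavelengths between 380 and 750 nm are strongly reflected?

6

At the upper boundary (n = 1.455 to n = 1.0) the reflected ray undergoes no phase shift.
At the lower boundary (n = 1.0 to n = 1.592) the reflected ray undergoes a half-wave phase shift.
Net: one phase inversion between the two reflected rays.
For strong reflection here: 2 n t = (m + ½) λ.
λ = 2 n t / (m + ½) = 4696 / (m + ½) nm.
m=5: 854 nm (IR); m=6: 722 nm (visible); m=7: 626 nm (visible); m=8: 552 nm (visible); m=9: 494 nm (visible); m=10: 447 nm (visible); m=11: 408 nm (visible); m=12: 376 nm (UV).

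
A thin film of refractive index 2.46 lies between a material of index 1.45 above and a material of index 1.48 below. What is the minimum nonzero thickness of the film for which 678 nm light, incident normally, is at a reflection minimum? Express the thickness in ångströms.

Top surface (1.45 → 2.46): reflection off a higher-index medium gives a half-wave phase shift.
Bottom surface (2.46 → 1.48): reflection off a lower-index medium gives no phase shift.
Exactly one π shift → a net half-wave offset.
So the condition for destructive reflection is 2 n t = m λ.
Minimum nonzero at m = 1: t = λ / (2 n) = 678 / (2 × 2.46) = 138 nm.

1378 Å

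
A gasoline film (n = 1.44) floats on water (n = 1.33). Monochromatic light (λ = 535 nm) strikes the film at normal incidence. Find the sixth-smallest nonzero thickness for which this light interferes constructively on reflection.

1022 nm

Ray reflecting at the top interface goes from n = 1.0 toward n = 1.44: a half-wave phase shift.
Bottom surface (1.44 → 1.33): reflection off a lower-index medium gives no phase shift.
Exactly one π shift → a net half-wave offset.
With one net inversion, constructive interference in reflection requires 2 n t = (m + ½) λ.
The sixth-smallest nonzero thickness corresponds to m = 5: t = (m + ½) λ / (2 n) = 5.50 × 535 / (2 × 1.44) = 1022 nm.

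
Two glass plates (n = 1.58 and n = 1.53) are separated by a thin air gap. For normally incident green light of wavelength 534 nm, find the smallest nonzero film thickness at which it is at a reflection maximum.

134 nm

At the upper boundary (n = 1.58 to n = 1.0) the reflected ray undergoes no phase shift.
Ray reflecting at the bottom interface goes from n = 1.0 toward n = 1.53: a half-wave phase shift.
Net: one phase inversion between the two reflected rays.
With one net inversion, constructive interference in reflection requires 2 n t = (m + ½) λ.
Minimum at m = 0: t = λ / (4 n) = 534 / (4 × 1.0) = 134 nm.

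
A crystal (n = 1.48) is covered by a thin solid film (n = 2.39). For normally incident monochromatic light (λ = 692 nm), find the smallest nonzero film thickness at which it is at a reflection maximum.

72.4 nm

Top surface (1.0 → 2.39): reflection off a higher-index medium gives a half-wave phase shift.
At the lower boundary (n = 2.39 to n = 1.48) the reflected ray undergoes no phase shift.
Net: one phase inversion between the two reflected rays.
So the condition for constructive reflection is 2 n t = (m + ½) λ.
Minimum at m = 0: t = λ / (4 n) = 692 / (4 × 2.39) = 72.4 nm.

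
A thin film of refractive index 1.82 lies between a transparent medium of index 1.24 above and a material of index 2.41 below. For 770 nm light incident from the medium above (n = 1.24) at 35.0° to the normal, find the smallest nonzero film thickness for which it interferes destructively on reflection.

115 nm

Ray reflecting at the top interface goes from n = 1.24 toward n = 1.82: a half-wave phase shift.
Bottom surface (1.82 → 2.41): reflection off a higher-index medium gives a half-wave phase shift.
The two reflections carry the same phase change, so no net offset.
For minimum reflection here: 2 n t cos θ_r = (m + ½) λ.
Snell's law: 1.24 sin 35.0° = 1.82 sin θ_r → sin θ_r = 0.391, cos θ_r = 0.920.
Minimum at m = 0: t = λ / (4 n cos θ_r) = 770 / (4 × 1.82 × 0.920) = 115 nm.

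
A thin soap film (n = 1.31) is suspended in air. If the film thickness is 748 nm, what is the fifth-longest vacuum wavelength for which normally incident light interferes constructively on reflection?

436 nm

Top surface (1.0 → 1.31): reflection off a higher-index medium gives a half-wave phase shift.
At the lower boundary (n = 1.31 to n = 1.0) the reflected ray undergoes no phase shift.
Exactly one π shift → a net half-wave offset.
So the condition for constructive reflection is 2 n t = (m + ½) λ.
λ = 2 n t / (m + ½). The fifth-longest wavelength is m = 4: λ = 2 × 1.31 × 748 / 4.50 = 436 nm.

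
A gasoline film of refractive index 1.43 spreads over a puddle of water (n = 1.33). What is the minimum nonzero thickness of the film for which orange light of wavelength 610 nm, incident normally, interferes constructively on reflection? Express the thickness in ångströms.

Ray reflecting at the top interface goes from n = 1.0 toward n = 1.43: a half-wave phase shift.
Ray reflecting at the bottom interface goes from n = 1.43 toward n = 1.33: no phase shift.
The two reflections differ by half a wavelength.
So the condition for constructive reflection is 2 n t = (m + ½) λ.
Minimum at m = 0: t = λ / (4 n) = 610 / (4 × 1.43) = 107 nm.

1066 Å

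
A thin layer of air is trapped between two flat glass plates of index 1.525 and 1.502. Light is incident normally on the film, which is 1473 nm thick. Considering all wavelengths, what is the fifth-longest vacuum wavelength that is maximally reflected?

Ray reflecting at the top interface goes from n = 1.525 toward n = 1.0: no phase shift.
Bottom surface (1.0 → 1.502): reflection off a higher-index medium gives a half-wave phase shift.
Net: one phase inversion between the two reflected rays.
With one net inversion, constructive interference in reflection requires 2 n t = (m + ½) λ.
λ = 2 n t / (m + ½). The fifth-longest wavelength is m = 4: λ = 2 × 1.0 × 1473 / 4.50 = 655 nm.

655 nm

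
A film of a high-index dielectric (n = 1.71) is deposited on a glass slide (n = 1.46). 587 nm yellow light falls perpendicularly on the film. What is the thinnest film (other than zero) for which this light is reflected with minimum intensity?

172 nm

Ray reflecting at the top interface goes from n = 1.0 toward n = 1.71: a half-wave phase shift.
At the lower boundary (n = 1.71 to n = 1.46) the reflected ray undergoes no phase shift.
The two reflections differ by half a wavelength.
With one net inversion, destructive interference in reflection requires 2 n t = m λ.
Minimum nonzero at m = 1: t = λ / (2 n) = 587 / (2 × 1.71) = 172 nm.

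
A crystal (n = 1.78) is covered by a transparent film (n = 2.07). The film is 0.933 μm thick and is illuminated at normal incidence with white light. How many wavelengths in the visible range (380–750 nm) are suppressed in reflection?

Top surface (1.0 → 2.07): reflection off a higher-index medium gives a half-wave phase shift.
Ray reflecting at the bottom interface goes from n = 2.07 toward n = 1.78: no phase shift.
Net: one phase inversion between the two reflected rays.
With one net inversion, destructive interference in reflection requires 2 n t = m λ.
λ = 2 n t / m = 3863 / m nm.
m=5: 773 nm (IR); m=6: 644 nm (visible); m=7: 552 nm (visible); m=8: 483 nm (visible); m=9: 429 nm (visible); m=10: 386 nm (visible); m=11: 351 nm (UV).

5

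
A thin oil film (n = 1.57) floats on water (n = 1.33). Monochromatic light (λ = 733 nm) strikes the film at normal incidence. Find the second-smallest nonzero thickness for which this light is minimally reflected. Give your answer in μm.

At the upper boundary (n = 1.0 to n = 1.57) the reflected ray undergoes a half-wave phase shift.
At the lower boundary (n = 1.57 to n = 1.33) the reflected ray undergoes no phase shift.
Net: one phase inversion between the two reflected rays.
With one net inversion, destructive interference in reflection requires 2 n t = m λ.
The second-smallest nonzero thickness corresponds to m = 2: t = m λ / (2 n) = 2.00 × 733 / (2 × 1.57) = 467 nm.

0.467 μm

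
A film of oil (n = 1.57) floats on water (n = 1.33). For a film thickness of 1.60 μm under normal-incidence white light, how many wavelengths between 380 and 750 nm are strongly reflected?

6

Ray reflecting at the top interface goes from n = 1.0 toward n = 1.57: a half-wave phase shift.
Bottom surface (1.57 → 1.33): reflection off a lower-index medium gives no phase shift.
Net: one phase inversion between the two reflected rays.
So the condition for constructive reflection is 2 n t = (m + ½) λ.
λ = 2 n t / (m + ½) = 5024 / (m + ½) nm.
m=6: 773 nm (IR); m=7: 670 nm (visible); m=8: 591 nm (visible); m=9: 529 nm (visible); m=10: 478 nm (visible); m=11: 437 nm (visible); m=12: 402 nm (visible); m=13: 372 nm (UV).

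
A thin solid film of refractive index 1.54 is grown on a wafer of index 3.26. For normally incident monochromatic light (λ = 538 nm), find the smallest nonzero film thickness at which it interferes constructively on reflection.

At the upper boundary (n = 1.0 to n = 1.54) the reflected ray undergoes a half-wave phase shift.
Ray reflecting at the bottom interface goes from n = 1.54 toward n = 3.26: a half-wave phase shift.
Net: no relative phase inversion (both shifts match).
For bright reflection here: 2 n t = m λ.
Minimum nonzero at m = 1: t = λ / (2 n) = 538 / (2 × 1.54) = 175 nm.

175 nm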